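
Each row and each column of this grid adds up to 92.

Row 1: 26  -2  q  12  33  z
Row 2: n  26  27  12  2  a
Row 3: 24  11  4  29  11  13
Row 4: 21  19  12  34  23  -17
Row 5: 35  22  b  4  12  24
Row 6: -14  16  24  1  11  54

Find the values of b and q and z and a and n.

Row 5 has 35 + 22 + 4 + 12 + 24 = 97; the blank must be 92 − 97 = -5.
Column 3 has 27 + 4 + 12 − 5 + 24 = 62; the blank must be 92 − 62 = 30.
Row 1 has 26 − 2 + 30 + 12 + 33 = 99; the blank must be 92 − 99 = -7.
Column 6 has -7 + 13 − 17 + 24 + 54 = 67; the blank must be 92 − 67 = 25.
Row 2 has 26 + 27 + 12 + 2 + 25 = 92; the blank must be 92 − 92 = 0.

b = -5, q = 30, z = -7, a = 25, n = 0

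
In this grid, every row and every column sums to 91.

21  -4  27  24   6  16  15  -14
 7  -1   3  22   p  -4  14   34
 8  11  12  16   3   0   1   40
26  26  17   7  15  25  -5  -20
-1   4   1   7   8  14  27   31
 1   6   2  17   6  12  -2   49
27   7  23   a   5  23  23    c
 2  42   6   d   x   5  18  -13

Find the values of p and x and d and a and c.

p = 16, x = 32, d = -1, a = -1, c = -16

Row 2 has 7 − 1 + 3 + 22 − 4 + 14 + 34 = 75; the blank must be 91 − 75 = 16.
Column 5 has 6 + 16 + 3 + 15 + 8 + 6 + 5 = 59; the blank must be 91 − 59 = 32.
Row 8 has 2 + 42 + 6 + 32 + 5 + 18 − 13 = 92; the blank must be 91 − 92 = -1.
Column 8 has -14 + 34 + 40 − 20 + 31 + 49 − 13 = 107; the blank must be 91 − 107 = -16.
Row 7 has 27 + 7 + 23 + 5 + 23 + 23 − 16 = 92; the blank must be 91 − 92 = -1.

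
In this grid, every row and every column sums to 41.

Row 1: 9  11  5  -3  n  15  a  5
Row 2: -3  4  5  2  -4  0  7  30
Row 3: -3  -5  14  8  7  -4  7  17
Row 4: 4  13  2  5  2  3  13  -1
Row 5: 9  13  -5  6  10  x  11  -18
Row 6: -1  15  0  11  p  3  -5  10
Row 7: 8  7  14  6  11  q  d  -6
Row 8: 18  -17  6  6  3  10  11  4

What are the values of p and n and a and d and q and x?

p = 8, n = 4, a = -5, d = 2, q = -1, x = 15

Row 6 has -1 + 15 + 0 + 11 + 3 − 5 + 10 = 33; the blank must be 41 − 33 = 8.
Column 5 has -4 + 7 + 2 + 10 + 8 + 11 + 3 = 37; the blank must be 41 − 37 = 4.
Row 1 has 9 + 11 + 5 − 3 + 4 + 15 + 5 = 46; the blank must be 41 − 46 = -5.
Row 5 has 9 + 13 − 5 + 6 + 10 + 11 − 18 = 26; the blank must be 41 − 26 = 15.
Column 6 has 15 + 0 − 4 + 3 + 15 + 3 + 10 = 42; the blank must be 41 − 42 = -1.
Row 7 has 8 + 7 + 14 + 6 + 11 − 1 − 6 = 39; the blank must be 41 − 39 = 2.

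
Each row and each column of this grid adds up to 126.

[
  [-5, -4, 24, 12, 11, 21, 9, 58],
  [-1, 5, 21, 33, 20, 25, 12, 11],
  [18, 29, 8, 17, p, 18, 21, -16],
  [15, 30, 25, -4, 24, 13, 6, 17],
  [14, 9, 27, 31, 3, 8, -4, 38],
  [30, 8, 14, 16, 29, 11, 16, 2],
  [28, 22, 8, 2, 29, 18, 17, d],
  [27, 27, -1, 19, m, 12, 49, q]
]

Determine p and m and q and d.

p = 31, m = -21, q = 14, d = 2

Row 3: 18 + 29 + 8 + 17 + 18 + 21 − 16 = 95, so its missing entry is 126 − 95 = 31.
Column 5: 11 + 20 + 31 + 24 + 3 + 29 + 29 = 147, so its missing entry is 126 − 147 = -21.
Row 7: 28 + 22 + 8 + 2 + 29 + 18 + 17 = 124, so its missing entry is 126 − 124 = 2.
Row 8: 27 + 27 − 1 + 19 − 21 + 12 + 49 = 112, so its missing entry is 126 − 112 = 14.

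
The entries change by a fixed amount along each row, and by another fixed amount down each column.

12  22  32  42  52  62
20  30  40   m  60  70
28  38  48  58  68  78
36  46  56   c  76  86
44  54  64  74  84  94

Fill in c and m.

c = 66, m = 50

Along each row the entries change by 10 per step; down each column they change by 8.
Row 4: from 36 at column 1, stepping by 10 to column 4 gives 66.
Row 2: from 20 at column 1, stepping by 10 to column 4 gives 50.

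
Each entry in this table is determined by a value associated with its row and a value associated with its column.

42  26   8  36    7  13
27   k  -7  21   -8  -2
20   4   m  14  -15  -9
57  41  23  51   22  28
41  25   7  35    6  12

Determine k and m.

The difference between any two rows is the same in every column — this is an addition table with the headers hidden.
Row 2 minus row 1 is -8 − 7 = -15, so its entry in column 2 is 26 + (-15) = 11.
Row 3 minus row 1 is -15 − 7 = -22, so its entry in column 3 is 8 + (-22) = -14.

k = 11, m = -14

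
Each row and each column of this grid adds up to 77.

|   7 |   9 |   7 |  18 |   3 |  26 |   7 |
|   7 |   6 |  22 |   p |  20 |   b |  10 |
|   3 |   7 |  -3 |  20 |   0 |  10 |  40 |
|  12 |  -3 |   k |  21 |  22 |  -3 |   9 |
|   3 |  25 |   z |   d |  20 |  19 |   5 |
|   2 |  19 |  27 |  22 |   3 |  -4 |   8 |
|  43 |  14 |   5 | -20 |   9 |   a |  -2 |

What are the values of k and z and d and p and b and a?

The known cells in row 7 total 49, leaving 77 − 49 = 28 for the blank.
The known cells in column 6 total 76, leaving 77 − 76 = 1 for the blank.
The known cells in row 4 total 58, leaving 77 − 58 = 19 for the blank.
The known cells in column 3 total 77, leaving 77 − 77 = 0 for the blank.
The known cells in row 5 total 72, leaving 77 − 72 = 5 for the blank.
The known cells in row 2 total 66, leaving 77 − 66 = 11 for the blank.

k = 19, z = 0, d = 5, p = 11, b = 1, a = 28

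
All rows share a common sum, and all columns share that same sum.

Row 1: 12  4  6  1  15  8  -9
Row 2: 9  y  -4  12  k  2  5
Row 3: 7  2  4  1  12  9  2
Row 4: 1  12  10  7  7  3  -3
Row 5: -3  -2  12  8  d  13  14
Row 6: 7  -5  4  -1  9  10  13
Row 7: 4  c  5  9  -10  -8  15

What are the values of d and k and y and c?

d = -5, k = 9, y = 4, c = 22

Rows 1 and 3 both sum to 37, so that's the common total.
Row 5 has -3 − 2 + 12 + 8 + 13 + 14 = 42; the blank must be 37 − 42 = -5.
Row 7 has 4 + 5 + 9 − 10 − 8 + 15 = 15; the blank must be 37 − 15 = 22.
Column 2 has 4 + 2 + 12 − 2 − 5 + 22 = 33; the blank must be 37 − 33 = 4.
Row 2 has 9 + 4 − 4 + 12 + 2 + 5 = 28; the blank must be 37 − 28 = 9.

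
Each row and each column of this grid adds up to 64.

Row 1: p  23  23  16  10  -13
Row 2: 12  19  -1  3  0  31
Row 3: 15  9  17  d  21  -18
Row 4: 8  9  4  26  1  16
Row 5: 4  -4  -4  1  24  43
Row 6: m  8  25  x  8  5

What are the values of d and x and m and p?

d = 20, x = -2, m = 20, p = 5

Row 3: 15 + 9 + 17 + 21 − 18 = 44, so its missing entry is 64 − 44 = 20.
Column 4: 16 + 3 + 20 + 26 + 1 = 66, so its missing entry is 64 − 66 = -2.
Row 6: 8 + 25 − 2 + 8 + 5 = 44, so its missing entry is 64 − 44 = 20.
Row 1: 23 + 23 + 16 + 10 − 13 = 59, so its missing entry is 64 − 59 = 5.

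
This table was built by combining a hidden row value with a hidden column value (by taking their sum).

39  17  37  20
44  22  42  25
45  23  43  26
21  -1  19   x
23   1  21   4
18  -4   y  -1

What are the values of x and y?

The difference between any two rows is the same in every column — this is an addition table with the headers hidden.
Row 4 minus row 1 is -1 − 17 = -18, so its entry in column 4 is 20 + (-18) = 2.
Row 6 minus row 1 is -4 − 17 = -21, so its entry in column 3 is 37 + (-21) = 16.

x = 2, y = 16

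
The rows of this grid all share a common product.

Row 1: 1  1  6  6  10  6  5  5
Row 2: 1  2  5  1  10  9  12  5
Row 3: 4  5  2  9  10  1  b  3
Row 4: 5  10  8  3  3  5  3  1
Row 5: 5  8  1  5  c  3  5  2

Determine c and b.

Rows 1 and 2 each multiply to 54000, so every row has product 54000.
Row 5: 5×8×1×5×3×5×2 = 6000, so the missing entry is 54000 ÷ 6000 = 9.
Row 3: 4×5×2×9×10×1×3 = 10800, so the missing entry is 54000 ÷ 10800 = 5.

c = 9, b = 5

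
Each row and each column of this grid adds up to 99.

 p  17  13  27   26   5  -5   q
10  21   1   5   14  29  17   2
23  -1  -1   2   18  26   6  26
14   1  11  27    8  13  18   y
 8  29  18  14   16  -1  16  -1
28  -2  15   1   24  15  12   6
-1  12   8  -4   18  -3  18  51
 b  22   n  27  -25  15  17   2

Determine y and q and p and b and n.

y = 7, q = 6, p = 10, b = 7, n = 34

Row 4 has 14 + 1 + 11 + 27 + 8 + 13 + 18 = 92; the blank must be 99 − 92 = 7.
Column 8 has 2 + 26 + 7 − 1 + 6 + 51 + 2 = 93; the blank must be 99 − 93 = 6.
Row 1 has 17 + 13 + 27 + 26 + 5 − 5 + 6 = 89; the blank must be 99 − 89 = 10.
Column 1 has 10 + 10 + 23 + 14 + 8 + 28 − 1 = 92; the blank must be 99 − 92 = 7.
Row 8 has 7 + 22 + 27 − 25 + 15 + 17 + 2 = 65; the blank must be 99 − 65 = 34.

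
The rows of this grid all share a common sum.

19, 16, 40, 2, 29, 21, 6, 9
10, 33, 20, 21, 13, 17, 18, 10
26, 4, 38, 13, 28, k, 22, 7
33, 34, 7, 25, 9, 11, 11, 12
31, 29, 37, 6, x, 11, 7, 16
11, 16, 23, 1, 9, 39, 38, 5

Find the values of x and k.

x = 5, k = 4

Row 2 sums to 142 and so does row 6; that's the common total.
In row 5 the known cells total 137, leaving 142 − 137 = 5.
In row 3 the known cells total 138, leaving 142 − 138 = 4.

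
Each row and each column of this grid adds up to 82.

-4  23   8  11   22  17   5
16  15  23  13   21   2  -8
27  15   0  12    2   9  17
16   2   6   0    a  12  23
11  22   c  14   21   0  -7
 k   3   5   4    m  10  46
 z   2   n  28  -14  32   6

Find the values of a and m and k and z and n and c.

a = 23, m = 7, k = 7, z = 9, n = 19, c = 21

The known cells in row 4 total 59, leaving 82 − 59 = 23 for the blank.
The known cells in column 5 total 75, leaving 82 − 75 = 7 for the blank.
The known cells in row 5 total 61, leaving 82 − 61 = 21 for the blank.
The known cells in column 3 total 63, leaving 82 − 63 = 19 for the blank.
The known cells in row 6 total 75, leaving 82 − 75 = 7 for the blank.
The known cells in row 7 total 73, leaving 82 − 73 = 9 for the blank.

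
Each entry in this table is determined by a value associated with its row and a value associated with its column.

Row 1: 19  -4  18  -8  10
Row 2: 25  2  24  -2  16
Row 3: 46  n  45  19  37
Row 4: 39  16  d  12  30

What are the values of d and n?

The difference between any two rows is the same in every column — this is an addition table with the headers hidden.
Row 4 minus row 1 is 30 − 10 = 20, so its entry in column 3 is 18 + 20 = 38.
Row 3 minus row 1 is 37 − 10 = 27, so its entry in column 2 is -4 + 27 = 23.

d = 38, n = 23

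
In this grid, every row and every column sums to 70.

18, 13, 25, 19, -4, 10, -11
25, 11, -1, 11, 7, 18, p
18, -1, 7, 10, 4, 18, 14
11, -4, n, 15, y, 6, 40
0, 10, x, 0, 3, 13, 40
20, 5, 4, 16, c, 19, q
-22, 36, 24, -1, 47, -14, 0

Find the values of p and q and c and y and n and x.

The known cells in row 5 total 66, leaving 70 − 66 = 4 for the blank.
The known cells in row 2 total 71, leaving 70 − 71 = -1 for the blank.
The known cells in column 7 total 82, leaving 70 − 82 = -12 for the blank.
The known cells in row 6 total 52, leaving 70 − 52 = 18 for the blank.
The known cells in column 5 total 75, leaving 70 − 75 = -5 for the blank.
The known cells in row 4 total 63, leaving 70 − 63 = 7 for the blank.

p = -1, q = -12, c = 18, y = -5, n = 7, x = 4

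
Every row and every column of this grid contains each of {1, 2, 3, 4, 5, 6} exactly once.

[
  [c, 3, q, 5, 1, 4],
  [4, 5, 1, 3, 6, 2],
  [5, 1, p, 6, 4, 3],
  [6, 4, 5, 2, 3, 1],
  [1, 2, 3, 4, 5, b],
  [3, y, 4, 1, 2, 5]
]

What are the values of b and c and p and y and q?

For row 1, column 1: column 1 already has {1, 3, 4, 5, 6}; that leaves 2.
For row 6, column 2: row 6 already has {1, 2, 3, 4, 5}; that leaves 6.
At (row 1, col 3): row 1 already has {1, 2, 3, 4, 5}, so the value is 6.
At (row 5, col 6): row 5 already has {1, 2, 3, 4, 5}, so the value is 6.
Cell (3,3): row 3 already has {1, 3, 4, 5, 6} → 2.

b = 6, c = 2, p = 2, y = 6, q = 6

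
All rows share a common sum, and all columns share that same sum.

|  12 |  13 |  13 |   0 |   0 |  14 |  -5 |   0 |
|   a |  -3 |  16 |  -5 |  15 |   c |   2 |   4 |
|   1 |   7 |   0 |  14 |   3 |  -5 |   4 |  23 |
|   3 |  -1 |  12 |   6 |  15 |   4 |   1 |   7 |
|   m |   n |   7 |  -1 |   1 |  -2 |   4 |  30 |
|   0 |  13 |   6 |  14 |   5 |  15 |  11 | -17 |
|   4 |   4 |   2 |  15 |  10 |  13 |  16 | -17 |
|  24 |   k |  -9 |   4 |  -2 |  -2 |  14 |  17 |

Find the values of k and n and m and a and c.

k = 1, n = 13, m = -5, a = 8, c = 10

Rows 1 and 3 both sum to 47, so that's the common total.
Row 8 has 24 − 9 + 4 − 2 − 2 + 14 + 17 = 46; the blank must be 47 − 46 = 1.
Column 6 has 14 − 5 + 4 − 2 + 15 + 13 − 2 = 37; the blank must be 47 − 37 = 10.
Row 2 has -3 + 16 − 5 + 15 + 10 + 2 + 4 = 39; the blank must be 47 − 39 = 8.
Column 1 has 12 + 8 + 1 + 3 + 0 + 4 + 24 = 52; the blank must be 47 − 52 = -5.
Row 5 has -5 + 7 − 1 + 1 − 2 + 4 + 30 = 34; the blank must be 47 − 34 = 13.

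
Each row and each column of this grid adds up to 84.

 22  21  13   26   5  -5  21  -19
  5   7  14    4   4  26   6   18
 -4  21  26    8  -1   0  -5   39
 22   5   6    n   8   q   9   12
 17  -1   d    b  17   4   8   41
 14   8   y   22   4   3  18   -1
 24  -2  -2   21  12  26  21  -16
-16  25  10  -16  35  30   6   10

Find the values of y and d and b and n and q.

y = 16, d = 1, b = -3, n = 22, q = 0

The known cells in column 6 total 84, leaving 84 − 84 = 0 for the blank.
The known cells in row 4 total 62, leaving 84 − 62 = 22 for the blank.
The known cells in column 4 total 87, leaving 84 − 87 = -3 for the blank.
The known cells in row 5 total 83, leaving 84 − 83 = 1 for the blank.
The known cells in row 6 total 68, leaving 84 − 68 = 16 for the blank.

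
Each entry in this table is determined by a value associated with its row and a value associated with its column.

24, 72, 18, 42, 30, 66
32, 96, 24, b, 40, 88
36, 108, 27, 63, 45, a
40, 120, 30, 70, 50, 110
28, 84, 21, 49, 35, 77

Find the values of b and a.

Each row is a constant multiple of every other row — this is a multiplication table with the headers hidden.
Row 2 is 96/72 = 4/3 times row 1, so its entry in column 4 is 42 × 4/3 = 56.
Row 3 is 108/72 = 3/2 times row 1, so its entry in column 6 is 66 × 3/2 = 99.

b = 56, a = 99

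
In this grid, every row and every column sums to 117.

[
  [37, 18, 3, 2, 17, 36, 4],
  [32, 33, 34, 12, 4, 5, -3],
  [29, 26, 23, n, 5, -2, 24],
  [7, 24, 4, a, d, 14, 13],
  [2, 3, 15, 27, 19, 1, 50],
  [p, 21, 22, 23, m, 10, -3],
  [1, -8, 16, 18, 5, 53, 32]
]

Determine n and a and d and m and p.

n = 12, a = 23, d = 32, m = 35, p = 9

The known cells in row 3 total 105, leaving 117 − 105 = 12 for the blank.
The known cells in column 4 total 94, leaving 117 − 94 = 23 for the blank.
The known cells in row 4 total 85, leaving 117 − 85 = 32 for the blank.
The known cells in column 5 total 82, leaving 117 − 82 = 35 for the blank.
The known cells in row 6 total 108, leaving 117 − 108 = 9 for the blank.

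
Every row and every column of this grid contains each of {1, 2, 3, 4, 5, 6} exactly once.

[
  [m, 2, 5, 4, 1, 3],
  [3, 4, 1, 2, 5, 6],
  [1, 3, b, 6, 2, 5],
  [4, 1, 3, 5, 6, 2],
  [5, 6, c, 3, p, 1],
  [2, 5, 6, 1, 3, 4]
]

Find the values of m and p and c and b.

m = 6, p = 4, c = 2, b = 4

Cell (5,5): column 5 already has {1, 2, 3, 5, 6} → 4.
For row 3, column 3: row 3 already has {1, 2, 3, 5, 6}; that leaves 4.
At (row 5, col 3): row 5 already has {1, 3, 4, 5, 6}, so the value is 2.
Cell (1,1): row 1 already has {1, 2, 3, 4, 5} → 6.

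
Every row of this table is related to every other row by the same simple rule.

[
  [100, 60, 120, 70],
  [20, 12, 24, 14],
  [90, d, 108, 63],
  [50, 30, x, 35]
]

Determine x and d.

x = 60, d = 54

Each row is a constant multiple of every other row — this is a multiplication table with the headers hidden.
Row 4 is 35/70 = 1/2 times row 1, so its entry in column 3 is 120 × 1/2 = 60.
Row 3 is 63/70 = 9/10 times row 1, so its entry in column 2 is 60 × 9/10 = 54.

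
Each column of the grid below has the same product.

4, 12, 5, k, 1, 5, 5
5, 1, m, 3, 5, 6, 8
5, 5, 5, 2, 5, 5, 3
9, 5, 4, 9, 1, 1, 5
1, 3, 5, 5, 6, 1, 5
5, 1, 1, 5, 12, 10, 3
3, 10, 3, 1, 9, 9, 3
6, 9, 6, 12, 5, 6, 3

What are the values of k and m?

k = 5, m = 9

Columns 1 and 7 each multiply to 81000, so every column has product 81000.
Column 4: 3×2×9×5×5×1×12 = 16200, so the missing entry is 81000 ÷ 16200 = 5.
Column 3: 5×5×4×5×1×3×6 = 9000, so the missing entry is 81000 ÷ 9000 = 9.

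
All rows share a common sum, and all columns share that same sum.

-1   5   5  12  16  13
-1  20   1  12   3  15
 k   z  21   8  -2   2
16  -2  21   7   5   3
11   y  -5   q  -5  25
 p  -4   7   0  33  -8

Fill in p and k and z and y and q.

p = 22, k = 3, z = 18, y = 13, q = 11

Rows 1 and 2 both sum to 50, so that's the common total.
The known cells in column 4 total 39, leaving 50 − 39 = 11 for the blank.
The known cells in row 6 total 28, leaving 50 − 28 = 22 for the blank.
The known cells in column 1 total 47, leaving 50 − 47 = 3 for the blank.
The known cells in row 3 total 32, leaving 50 − 32 = 18 for the blank.
The known cells in row 5 total 37, leaving 50 − 37 = 13 for the blank.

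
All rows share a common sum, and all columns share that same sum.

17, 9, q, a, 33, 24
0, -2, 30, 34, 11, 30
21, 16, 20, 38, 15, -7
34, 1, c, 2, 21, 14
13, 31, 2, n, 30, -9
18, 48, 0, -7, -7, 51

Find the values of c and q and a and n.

Rows 2 and 3 both sum to 103, so that's the common total.
Row 5: 13 + 31 + 2 + 30 − 9 = 67, so its missing entry is 103 − 67 = 36.
Row 4: 34 + 1 + 2 + 21 + 14 = 72, so its missing entry is 103 − 72 = 31.
Column 4: 34 + 38 + 2 + 36 − 7 = 103, so its missing entry is 103 − 103 = 0.
Row 1: 17 + 9 + 0 + 33 + 24 = 83, so its missing entry is 103 − 83 = 20.

c = 31, q = 20, a = 0, n = 36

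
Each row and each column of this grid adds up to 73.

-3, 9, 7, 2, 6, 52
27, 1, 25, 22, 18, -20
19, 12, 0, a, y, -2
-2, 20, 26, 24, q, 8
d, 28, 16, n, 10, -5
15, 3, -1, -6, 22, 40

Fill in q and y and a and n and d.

q = -3, y = 20, a = 24, n = 7, d = 17

The known cells in column 1 total 56, leaving 73 − 56 = 17 for the blank.
The known cells in row 4 total 76, leaving 73 − 76 = -3 for the blank.
The known cells in column 5 total 53, leaving 73 − 53 = 20 for the blank.
The known cells in row 5 total 66, leaving 73 − 66 = 7 for the blank.
The known cells in row 3 total 49, leaving 73 − 49 = 24 for the blank.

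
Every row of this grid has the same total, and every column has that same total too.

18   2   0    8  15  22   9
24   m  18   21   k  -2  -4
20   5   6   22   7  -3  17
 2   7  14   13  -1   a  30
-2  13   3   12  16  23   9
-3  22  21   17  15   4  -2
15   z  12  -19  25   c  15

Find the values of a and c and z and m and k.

Rows 1 and 3 both sum to 74, so that's the common total.
Column 5 has 15 + 7 − 1 + 16 + 15 + 25 = 77; the blank must be 74 − 77 = -3.
Row 2 has 24 + 18 + 21 − 3 − 2 − 4 = 54; the blank must be 74 − 54 = 20.
Column 2 has 2 + 20 + 5 + 7 + 13 + 22 = 69; the blank must be 74 − 69 = 5.
Row 7 has 15 + 5 + 12 − 19 + 25 + 15 = 53; the blank must be 74 − 53 = 21.
Row 4 has 2 + 7 + 14 + 13 − 1 + 30 = 65; the blank must be 74 − 65 = 9.

a = 9, c = 21, z = 5, m = 20, k = -3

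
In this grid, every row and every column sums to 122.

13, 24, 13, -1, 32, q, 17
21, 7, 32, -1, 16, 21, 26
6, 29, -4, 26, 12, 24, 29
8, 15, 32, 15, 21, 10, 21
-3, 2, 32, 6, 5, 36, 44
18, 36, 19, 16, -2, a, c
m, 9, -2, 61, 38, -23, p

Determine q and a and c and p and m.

Row 1: 13 + 24 + 13 − 1 + 32 + 17 = 98, so its missing entry is 122 − 98 = 24.
Column 6: 24 + 21 + 24 + 10 + 36 − 23 = 92, so its missing entry is 122 − 92 = 30.
Row 6: 18 + 36 + 19 + 16 − 2 + 30 = 117, so its missing entry is 122 − 117 = 5.
Column 1: 13 + 21 + 6 + 8 − 3 + 18 = 63, so its missing entry is 122 − 63 = 59.
Row 7: 59 + 9 − 2 + 61 + 38 − 23 = 142, so its missing entry is 122 − 142 = -20.

q = 24, a = 30, c = 5, p = -20, m = 59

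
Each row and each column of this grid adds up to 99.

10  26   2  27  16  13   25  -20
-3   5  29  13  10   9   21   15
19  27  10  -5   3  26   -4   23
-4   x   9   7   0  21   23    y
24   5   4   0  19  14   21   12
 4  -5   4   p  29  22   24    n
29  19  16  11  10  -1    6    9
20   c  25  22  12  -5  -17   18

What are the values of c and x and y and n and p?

The known cells in row 8 total 75, leaving 99 − 75 = 24 for the blank.
The known cells in column 2 total 101, leaving 99 − 101 = -2 for the blank.
The known cells in row 4 total 54, leaving 99 − 54 = 45 for the blank.
The known cells in column 8 total 102, leaving 99 − 102 = -3 for the blank.
The known cells in row 6 total 75, leaving 99 − 75 = 24 for the blank.

c = 24, x = -2, y = 45, n = -3, p = 24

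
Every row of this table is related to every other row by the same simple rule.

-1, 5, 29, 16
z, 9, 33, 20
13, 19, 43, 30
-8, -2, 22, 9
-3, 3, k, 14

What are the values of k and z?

k = 27, z = 3

The difference between any two rows is the same in every column — this is an addition table with the headers hidden.
Row 5 minus row 1 is 3 − 5 = -2, so its entry in column 3 is 29 + (-2) = 27.
Row 2 minus row 1 is 9 − 5 = 4, so its entry in column 1 is -1 + 4 = 3.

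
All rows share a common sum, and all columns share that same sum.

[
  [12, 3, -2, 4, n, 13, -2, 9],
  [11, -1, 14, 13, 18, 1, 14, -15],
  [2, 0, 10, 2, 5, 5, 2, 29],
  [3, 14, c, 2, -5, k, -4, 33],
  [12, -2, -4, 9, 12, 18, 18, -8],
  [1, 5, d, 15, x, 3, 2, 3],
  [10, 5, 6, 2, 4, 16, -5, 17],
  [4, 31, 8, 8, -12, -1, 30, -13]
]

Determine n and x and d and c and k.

n = 18, x = 15, d = 11, c = 12, k = 0

Rows 2 and 3 both sum to 55, so that's the common total.
The known cells in row 1 total 37, leaving 55 − 37 = 18 for the blank.
The known cells in column 5 total 40, leaving 55 − 40 = 15 for the blank.
The known cells in column 6 total 55, leaving 55 − 55 = 0 for the blank.
The known cells in row 4 total 43, leaving 55 − 43 = 12 for the blank.
The known cells in row 6 total 44, leaving 55 − 44 = 11 for the blank.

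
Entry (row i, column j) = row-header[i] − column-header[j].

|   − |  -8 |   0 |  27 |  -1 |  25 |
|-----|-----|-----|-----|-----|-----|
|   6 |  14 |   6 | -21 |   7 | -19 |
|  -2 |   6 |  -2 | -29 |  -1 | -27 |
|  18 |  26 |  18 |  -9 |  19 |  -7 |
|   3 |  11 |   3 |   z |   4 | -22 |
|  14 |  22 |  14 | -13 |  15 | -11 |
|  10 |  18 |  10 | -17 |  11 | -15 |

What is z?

-24

3 − 27 = -24.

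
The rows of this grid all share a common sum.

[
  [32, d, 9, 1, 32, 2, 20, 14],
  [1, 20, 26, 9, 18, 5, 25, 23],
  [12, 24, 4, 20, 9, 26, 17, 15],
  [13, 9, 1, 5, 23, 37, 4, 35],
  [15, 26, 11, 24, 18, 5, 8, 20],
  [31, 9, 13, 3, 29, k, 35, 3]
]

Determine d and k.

d = 17, k = 4

The complete rows each total 127.
Row 1 is missing 127 − 110 = 17 (since 32 + 9 + 1 + 32 + 2 + 20 + 14 = 110).
Row 6 is missing 127 − 123 = 4 (since 31 + 9 + 13 + 3 + 29 + 35 + 3 = 123).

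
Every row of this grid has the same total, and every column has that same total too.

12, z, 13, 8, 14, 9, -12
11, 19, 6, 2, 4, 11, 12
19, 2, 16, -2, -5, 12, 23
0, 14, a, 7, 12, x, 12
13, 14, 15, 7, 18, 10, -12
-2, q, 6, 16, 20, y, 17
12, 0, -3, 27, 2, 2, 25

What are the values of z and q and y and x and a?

z = 21, q = -5, y = 13, x = 8, a = 12

Rows 2 and 3 both sum to 65, so that's the common total.
The known cells in row 1 total 44, leaving 65 − 44 = 21 for the blank.
The known cells in column 2 total 70, leaving 65 − 70 = -5 for the blank.
The known cells in row 6 total 52, leaving 65 − 52 = 13 for the blank.
The known cells in column 3 total 53, leaving 65 − 53 = 12 for the blank.
The known cells in row 4 total 57, leaving 65 − 57 = 8 for the blank.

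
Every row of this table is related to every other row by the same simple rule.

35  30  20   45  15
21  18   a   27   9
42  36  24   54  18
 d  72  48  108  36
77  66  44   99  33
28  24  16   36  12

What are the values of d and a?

Each row is a constant multiple of every other row — this is a multiplication table with the headers hidden.
Row 4 is 72/30 = 12/5 times row 1, so its entry in column 1 is 35 × 12/5 = 84.
Row 2 is 18/30 = 3/5 times row 1, so its entry in column 3 is 20 × 3/5 = 12.

d = 84, a = 12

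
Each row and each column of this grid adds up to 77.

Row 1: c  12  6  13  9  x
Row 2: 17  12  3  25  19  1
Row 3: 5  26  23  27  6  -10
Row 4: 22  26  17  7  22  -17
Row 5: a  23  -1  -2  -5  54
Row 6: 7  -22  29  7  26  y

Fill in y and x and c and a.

Row 5: 23 − 1 − 2 − 5 + 54 = 69, so its missing entry is 77 − 69 = 8.
Row 6: 7 − 22 + 29 + 7 + 26 = 47, so its missing entry is 77 − 47 = 30.
Column 6: 1 − 10 − 17 + 54 + 30 = 58, so its missing entry is 77 − 58 = 19.
Row 1: 12 + 6 + 13 + 9 + 19 = 59, so its missing entry is 77 − 59 = 18.

y = 30, x = 19, c = 18, a = 8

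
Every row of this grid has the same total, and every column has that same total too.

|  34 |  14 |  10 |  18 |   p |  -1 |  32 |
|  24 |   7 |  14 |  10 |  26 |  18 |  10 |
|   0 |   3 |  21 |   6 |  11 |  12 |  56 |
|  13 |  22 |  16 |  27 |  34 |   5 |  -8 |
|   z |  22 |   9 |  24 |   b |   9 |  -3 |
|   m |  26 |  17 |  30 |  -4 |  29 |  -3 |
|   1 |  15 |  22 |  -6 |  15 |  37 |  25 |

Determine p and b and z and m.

Rows 2 and 3 both sum to 109, so that's the common total.
Row 6: 26 + 17 + 30 − 4 + 29 − 3 = 95, so its missing entry is 109 − 95 = 14.
Column 1: 34 + 24 + 0 + 13 + 14 + 1 = 86, so its missing entry is 109 − 86 = 23.
Row 5: 23 + 22 + 9 + 24 + 9 − 3 = 84, so its missing entry is 109 − 84 = 25.
Row 1: 34 + 14 + 10 + 18 − 1 + 32 = 107, so its missing entry is 109 − 107 = 2.

p = 2, b = 25, z = 23, m = 14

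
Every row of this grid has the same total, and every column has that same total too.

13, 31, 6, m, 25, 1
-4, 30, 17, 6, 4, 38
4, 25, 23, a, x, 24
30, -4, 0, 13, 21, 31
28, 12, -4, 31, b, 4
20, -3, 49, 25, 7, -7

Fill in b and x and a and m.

Rows 2 and 4 both sum to 91, so that's the common total.
The known cells in row 5 total 71, leaving 91 − 71 = 20 for the blank.
The known cells in column 5 total 77, leaving 91 − 77 = 14 for the blank.
The known cells in row 1 total 76, leaving 91 − 76 = 15 for the blank.
The known cells in row 3 total 90, leaving 91 − 90 = 1 for the blank.

b = 20, x = 14, a = 1, m = 15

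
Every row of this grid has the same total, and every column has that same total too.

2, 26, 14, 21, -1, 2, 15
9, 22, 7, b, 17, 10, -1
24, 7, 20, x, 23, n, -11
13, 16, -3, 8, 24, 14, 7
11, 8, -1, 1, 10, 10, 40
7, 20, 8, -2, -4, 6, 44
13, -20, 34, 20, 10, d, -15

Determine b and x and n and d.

Rows 1 and 4 both sum to 79, so that's the common total.
Row 2: 9 + 22 + 7 + 17 + 10 − 1 = 64, so its missing entry is 79 − 64 = 15.
Column 4: 21 + 15 + 8 + 1 − 2 + 20 = 63, so its missing entry is 79 − 63 = 16.
Row 3: 24 + 7 + 20 + 16 + 23 − 11 = 79, so its missing entry is 79 − 79 = 0.
Row 7: 13 − 20 + 34 + 20 + 10 − 15 = 42, so its missing entry is 79 − 42 = 37.

b = 15, x = 16, n = 0, d = 37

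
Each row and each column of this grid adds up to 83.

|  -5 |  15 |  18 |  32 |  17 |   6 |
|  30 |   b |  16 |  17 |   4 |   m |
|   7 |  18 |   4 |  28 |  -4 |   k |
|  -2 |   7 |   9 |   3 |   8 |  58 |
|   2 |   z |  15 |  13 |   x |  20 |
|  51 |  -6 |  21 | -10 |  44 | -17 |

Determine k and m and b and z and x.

Column 5 has 17 + 4 − 4 + 8 + 44 = 69; the blank must be 83 − 69 = 14.
Row 3 has 7 + 18 + 4 + 28 − 4 = 53; the blank must be 83 − 53 = 30.
Column 6 has 6 + 30 + 58 + 20 − 17 = 97; the blank must be 83 − 97 = -14.
Row 2 has 30 + 16 + 17 + 4 − 14 = 53; the blank must be 83 − 53 = 30.
Row 5 has 2 + 15 + 13 + 14 + 20 = 64; the blank must be 83 − 64 = 19.

k = 30, m = -14, b = 30, z = 19, x = 14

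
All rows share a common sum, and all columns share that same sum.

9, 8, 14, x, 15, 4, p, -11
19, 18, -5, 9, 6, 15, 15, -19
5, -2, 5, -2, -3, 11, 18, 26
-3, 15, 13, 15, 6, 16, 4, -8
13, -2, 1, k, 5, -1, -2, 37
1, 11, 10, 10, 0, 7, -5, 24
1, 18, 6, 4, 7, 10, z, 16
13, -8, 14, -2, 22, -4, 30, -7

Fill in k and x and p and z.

Rows 2 and 3 both sum to 58, so that's the common total.
The known cells in row 7 total 62, leaving 58 − 62 = -4 for the blank.
The known cells in column 7 total 56, leaving 58 − 56 = 2 for the blank.
The known cells in row 1 total 41, leaving 58 − 41 = 17 for the blank.
The known cells in row 5 total 51, leaving 58 − 51 = 7 for the blank.

k = 7, x = 17, p = 2, z = -4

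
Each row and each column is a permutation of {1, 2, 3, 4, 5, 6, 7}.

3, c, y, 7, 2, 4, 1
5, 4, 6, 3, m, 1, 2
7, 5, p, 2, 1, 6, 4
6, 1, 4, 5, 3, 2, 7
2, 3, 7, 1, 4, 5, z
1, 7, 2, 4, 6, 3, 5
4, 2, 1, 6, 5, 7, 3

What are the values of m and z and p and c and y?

m = 7, z = 6, p = 3, c = 6, y = 5

At (row 1, col 2): column 2 already has {1, 2, 3, 4, 5, 7}, so the value is 6.
At (row 5, col 7): row 5 already has {1, 2, 3, 4, 5, 7}, so the value is 6.
Cell (2,5): row 2 already has {1, 2, 3, 4, 5, 6} → 7.
At (row 1, col 3): row 1 already has {1, 2, 3, 4, 6, 7}, so the value is 5.
For row 3, column 3: row 3 already has {1, 2, 4, 5, 6, 7}; that leaves 3.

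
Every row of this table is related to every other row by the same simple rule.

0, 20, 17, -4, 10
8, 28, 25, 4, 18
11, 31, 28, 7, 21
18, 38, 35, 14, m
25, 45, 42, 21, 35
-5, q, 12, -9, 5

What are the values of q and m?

q = 15, m = 28

The difference between any two rows is the same in every column — this is an addition table with the headers hidden.
Row 6 minus row 1 is -9 − (-4) = -5, so its entry in column 2 is 20 + (-5) = 15.
Row 4 minus row 1 is 14 − (-4) = 18, so its entry in column 5 is 10 + 18 = 28.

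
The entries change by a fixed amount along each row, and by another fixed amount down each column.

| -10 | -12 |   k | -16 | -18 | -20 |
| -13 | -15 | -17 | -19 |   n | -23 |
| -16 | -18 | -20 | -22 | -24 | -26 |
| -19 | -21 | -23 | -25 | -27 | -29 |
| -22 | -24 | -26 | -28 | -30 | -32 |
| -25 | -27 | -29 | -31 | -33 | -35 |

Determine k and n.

Along each row the entries change by -2 per step; down each column they change by -3.
Row 1: from -10 at column 1, stepping by -2 to column 3 gives -14.
Row 2: from -13 at column 1, stepping by -2 to column 5 gives -21.

k = -14, n = -21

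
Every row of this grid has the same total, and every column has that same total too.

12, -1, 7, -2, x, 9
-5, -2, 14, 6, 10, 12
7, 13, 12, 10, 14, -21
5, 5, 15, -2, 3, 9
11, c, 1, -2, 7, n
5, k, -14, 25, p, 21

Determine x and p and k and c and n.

Rows 2 and 3 both sum to 35, so that's the common total.
The known cells in row 1 total 25, leaving 35 − 25 = 10 for the blank.
The known cells in column 5 total 44, leaving 35 − 44 = -9 for the blank.
The known cells in row 6 total 28, leaving 35 − 28 = 7 for the blank.
The known cells in column 6 total 30, leaving 35 − 30 = 5 for the blank.
The known cells in row 5 total 22, leaving 35 − 22 = 13 for the blank.

x = 10, p = -9, k = 7, c = 13, n = 5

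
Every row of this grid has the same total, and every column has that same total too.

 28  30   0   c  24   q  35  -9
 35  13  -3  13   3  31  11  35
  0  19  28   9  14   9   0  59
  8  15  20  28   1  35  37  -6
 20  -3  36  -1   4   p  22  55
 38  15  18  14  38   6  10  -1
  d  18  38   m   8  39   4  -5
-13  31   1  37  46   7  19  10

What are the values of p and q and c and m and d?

Rows 2 and 3 both sum to 138, so that's the common total.
Row 5: 20 − 3 + 36 − 1 + 4 + 22 + 55 = 133, so its missing entry is 138 − 133 = 5.
Column 6: 31 + 9 + 35 + 5 + 6 + 39 + 7 = 132, so its missing entry is 138 − 132 = 6.
Row 1: 28 + 30 + 0 + 24 + 6 + 35 − 9 = 114, so its missing entry is 138 − 114 = 24.
Column 1: 28 + 35 + 0 + 8 + 20 + 38 − 13 = 116, so its missing entry is 138 − 116 = 22.
Row 7: 22 + 18 + 38 + 8 + 39 + 4 − 5 = 124, so its missing entry is 138 − 124 = 14.

p = 5, q = 6, c = 24, m = 14, d = 22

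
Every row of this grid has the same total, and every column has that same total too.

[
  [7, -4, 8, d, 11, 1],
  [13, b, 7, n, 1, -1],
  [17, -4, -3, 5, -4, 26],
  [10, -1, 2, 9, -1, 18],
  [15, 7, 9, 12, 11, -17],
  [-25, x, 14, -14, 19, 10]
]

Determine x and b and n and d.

Rows 3 and 4 both sum to 37, so that's the common total.
Row 1 has 7 − 4 + 8 + 11 + 1 = 23; the blank must be 37 − 23 = 14.
Column 4 has 14 + 5 + 9 + 12 − 14 = 26; the blank must be 37 − 26 = 11.
Row 2 has 13 + 7 + 11 + 1 − 1 = 31; the blank must be 37 − 31 = 6.
Row 6 has -25 + 14 − 14 + 19 + 10 = 4; the blank must be 37 − 4 = 33.

x = 33, b = 6, n = 11, d = 14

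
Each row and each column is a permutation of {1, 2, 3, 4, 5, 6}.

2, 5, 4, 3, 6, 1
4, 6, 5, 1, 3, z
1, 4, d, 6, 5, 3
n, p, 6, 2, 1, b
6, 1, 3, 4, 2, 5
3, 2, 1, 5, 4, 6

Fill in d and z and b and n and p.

At (row 2, col 6): row 2 already has {1, 3, 4, 5, 6}, so the value is 2.
For row 4, column 2: column 2 already has {1, 2, 4, 5, 6}; that leaves 3.
For row 4, column 1: column 1 already has {1, 2, 3, 4, 6}; that leaves 5.
For row 3, column 3: row 3 already has {1, 3, 4, 5, 6}; that leaves 2.
Cell (4,6): row 4 already has {1, 2, 3, 5, 6} → 4.

d = 2, z = 2, b = 4, n = 5, p = 3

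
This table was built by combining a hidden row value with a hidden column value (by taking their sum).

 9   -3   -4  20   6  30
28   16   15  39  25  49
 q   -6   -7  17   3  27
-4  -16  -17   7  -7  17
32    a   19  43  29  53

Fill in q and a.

The difference between any two rows is the same in every column — this is an addition table with the headers hidden.
Row 3 minus row 1 is 3 − 6 = -3, so its entry in column 1 is 9 + (-3) = 6.
Row 5 minus row 1 is 29 − 6 = 23, so its entry in column 2 is -3 + 23 = 20.

q = 6, a = 20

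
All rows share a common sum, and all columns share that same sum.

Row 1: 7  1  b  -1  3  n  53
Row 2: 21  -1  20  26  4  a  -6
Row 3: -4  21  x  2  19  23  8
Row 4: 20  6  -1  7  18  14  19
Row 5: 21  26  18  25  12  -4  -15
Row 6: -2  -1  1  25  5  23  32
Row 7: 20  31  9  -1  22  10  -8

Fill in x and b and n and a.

Rows 4 and 5 both sum to 83, so that's the common total.
The known cells in row 2 total 64, leaving 83 − 64 = 19 for the blank.
The known cells in column 6 total 85, leaving 83 − 85 = -2 for the blank.
The known cells in row 1 total 61, leaving 83 − 61 = 22 for the blank.
The known cells in row 3 total 69, leaving 83 − 69 = 14 for the blank.

x = 14, b = 22, n = -2, a = 19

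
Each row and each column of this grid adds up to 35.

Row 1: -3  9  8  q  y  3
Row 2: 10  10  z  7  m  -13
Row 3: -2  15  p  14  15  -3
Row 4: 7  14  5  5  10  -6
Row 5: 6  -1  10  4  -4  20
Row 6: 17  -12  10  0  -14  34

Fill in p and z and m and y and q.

p = -4, z = 6, m = 15, y = 13, q = 5

Column 4: 7 + 14 + 5 + 4 + 0 = 30, so its missing entry is 35 − 30 = 5.
Row 1: -3 + 9 + 8 + 5 + 3 = 22, so its missing entry is 35 − 22 = 13.
Column 5: 13 + 15 + 10 − 4 − 14 = 20, so its missing entry is 35 − 20 = 15.
Row 2: 10 + 10 + 7 + 15 − 13 = 29, so its missing entry is 35 − 29 = 6.
Row 3: -2 + 15 + 14 + 15 − 3 = 39, so its missing entry is 35 − 39 = -4.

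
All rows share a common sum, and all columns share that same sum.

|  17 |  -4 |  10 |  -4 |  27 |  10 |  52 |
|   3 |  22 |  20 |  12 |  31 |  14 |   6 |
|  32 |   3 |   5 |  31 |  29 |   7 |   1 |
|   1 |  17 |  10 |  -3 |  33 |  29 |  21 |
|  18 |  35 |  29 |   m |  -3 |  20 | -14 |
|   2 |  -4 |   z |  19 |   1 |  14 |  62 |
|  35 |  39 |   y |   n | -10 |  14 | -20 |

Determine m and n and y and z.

m = 23, n = 30, y = 20, z = 14

Rows 1 and 2 both sum to 108, so that's the common total.
Row 6 has 2 − 4 + 19 + 1 + 14 + 62 = 94; the blank must be 108 − 94 = 14.
Column 3 has 10 + 20 + 5 + 10 + 29 + 14 = 88; the blank must be 108 − 88 = 20.
Row 7 has 35 + 39 + 20 − 10 + 14 − 20 = 78; the blank must be 108 − 78 = 30.
Row 5 has 18 + 35 + 29 − 3 + 20 − 14 = 85; the blank must be 108 − 85 = 23.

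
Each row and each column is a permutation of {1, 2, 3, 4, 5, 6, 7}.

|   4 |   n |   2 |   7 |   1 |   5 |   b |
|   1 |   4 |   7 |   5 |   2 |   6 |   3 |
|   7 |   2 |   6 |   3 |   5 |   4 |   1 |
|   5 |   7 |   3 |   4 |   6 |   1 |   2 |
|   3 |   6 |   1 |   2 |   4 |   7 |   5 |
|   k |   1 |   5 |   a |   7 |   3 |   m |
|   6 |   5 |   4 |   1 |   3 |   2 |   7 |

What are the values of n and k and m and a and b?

n = 3, k = 2, m = 4, a = 6, b = 6

At (row 1, col 2): column 2 already has {1, 2, 4, 5, 6, 7}, so the value is 3.
Cell (1,7): row 1 already has {1, 2, 3, 4, 5, 7} → 6.
At (row 6, col 1): column 1 already has {1, 3, 4, 5, 6, 7}, so the value is 2.
At (row 6, col 7): column 7 already has {1, 2, 3, 5, 6, 7}, so the value is 4.
At (row 6, col 4): row 6 already has {1, 2, 3, 4, 5, 7}, so the value is 6.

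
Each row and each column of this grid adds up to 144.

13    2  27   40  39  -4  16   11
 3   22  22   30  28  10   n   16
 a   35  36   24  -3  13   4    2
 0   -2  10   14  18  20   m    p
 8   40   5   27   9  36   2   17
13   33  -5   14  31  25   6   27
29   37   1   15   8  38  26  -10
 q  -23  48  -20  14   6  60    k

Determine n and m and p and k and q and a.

Row 3 has 35 + 36 + 24 − 3 + 13 + 4 + 2 = 111; the blank must be 144 − 111 = 33.
Column 1 has 13 + 3 + 33 + 0 + 8 + 13 + 29 = 99; the blank must be 144 − 99 = 45.
Row 8 has 45 − 23 + 48 − 20 + 14 + 6 + 60 = 130; the blank must be 144 − 130 = 14.
Column 8 has 11 + 16 + 2 + 17 + 27 − 10 + 14 = 77; the blank must be 144 − 77 = 67.
Row 4 has 0 − 2 + 10 + 14 + 18 + 20 + 67 = 127; the blank must be 144 − 127 = 17.
Row 2 has 3 + 22 + 22 + 30 + 28 + 10 + 16 = 131; the blank must be 144 − 131 = 13.

n = 13, m = 17, p = 67, k = 14, q = 45, a = 33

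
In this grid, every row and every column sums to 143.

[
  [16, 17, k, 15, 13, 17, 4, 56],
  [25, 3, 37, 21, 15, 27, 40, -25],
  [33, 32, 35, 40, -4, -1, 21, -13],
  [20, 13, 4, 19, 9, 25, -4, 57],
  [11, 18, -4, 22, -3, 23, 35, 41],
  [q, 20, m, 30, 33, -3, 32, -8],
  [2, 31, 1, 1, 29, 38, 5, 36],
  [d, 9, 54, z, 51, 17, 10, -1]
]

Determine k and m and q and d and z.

The known cells in column 4 total 148, leaving 143 − 148 = -5 for the blank.
The known cells in row 8 total 135, leaving 143 − 135 = 8 for the blank.
The known cells in row 1 total 138, leaving 143 − 138 = 5 for the blank.
The known cells in column 1 total 115, leaving 143 − 115 = 28 for the blank.
The known cells in row 6 total 132, leaving 143 − 132 = 11 for the blank.

k = 5, m = 11, q = 28, d = 8, z = -5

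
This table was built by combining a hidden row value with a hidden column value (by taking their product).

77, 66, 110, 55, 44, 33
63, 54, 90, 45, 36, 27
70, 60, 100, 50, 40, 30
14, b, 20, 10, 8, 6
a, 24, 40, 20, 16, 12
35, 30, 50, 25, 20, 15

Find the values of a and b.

a = 28, b = 12

Each row is a constant multiple of every other row — this is a multiplication table with the headers hidden.
Row 5 is 16/44 = 4/11 times row 1, so its entry in column 1 is 77 × 4/11 = 28.
Row 4 is 8/44 = 2/11 times row 1, so its entry in column 2 is 66 × 2/11 = 12.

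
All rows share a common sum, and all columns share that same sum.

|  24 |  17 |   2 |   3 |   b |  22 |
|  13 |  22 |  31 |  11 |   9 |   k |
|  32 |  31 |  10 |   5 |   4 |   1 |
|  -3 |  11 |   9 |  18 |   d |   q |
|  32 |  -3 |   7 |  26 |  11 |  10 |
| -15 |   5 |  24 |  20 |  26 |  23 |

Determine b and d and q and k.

b = 15, d = 18, q = 30, k = -3

Rows 3 and 5 both sum to 83, so that's the common total.
Row 1: 24 + 17 + 2 + 3 + 22 = 68, so its missing entry is 83 − 68 = 15.
Column 5: 15 + 9 + 4 + 11 + 26 = 65, so its missing entry is 83 − 65 = 18.
Row 4: -3 + 11 + 9 + 18 + 18 = 53, so its missing entry is 83 − 53 = 30.
Row 2: 13 + 22 + 31 + 11 + 9 = 86, so its missing entry is 83 − 86 = -3.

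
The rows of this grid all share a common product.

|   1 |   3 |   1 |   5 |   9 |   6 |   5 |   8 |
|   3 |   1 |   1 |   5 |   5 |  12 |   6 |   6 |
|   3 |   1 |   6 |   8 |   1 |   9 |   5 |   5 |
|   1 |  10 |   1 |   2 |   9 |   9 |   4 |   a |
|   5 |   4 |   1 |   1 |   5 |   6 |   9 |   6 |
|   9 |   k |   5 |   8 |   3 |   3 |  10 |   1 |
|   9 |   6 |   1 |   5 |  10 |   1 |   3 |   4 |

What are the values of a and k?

Rows 2 and 3 each multiply to 32400, so every row has product 32400.
Row 4: 1×10×1×2×9×9×4 = 6480, so the missing entry is 32400 ÷ 6480 = 5.
Row 6: 9×5×8×3×3×10×1 = 32400, so the missing entry is 32400 ÷ 32400 = 1.

a = 5, k = 1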